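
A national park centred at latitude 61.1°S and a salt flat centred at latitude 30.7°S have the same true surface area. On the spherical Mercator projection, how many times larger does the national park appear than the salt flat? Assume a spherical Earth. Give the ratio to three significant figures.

On Mercator, area is exaggerated by sec²φ = 1/cos²φ.
At 61.1°: sec²(61.1°) = 1/0.4833² = 4.282.
At 30.7°: sec²(30.7°) = 1/0.8599² = 1.353.
Ratio = 4.282/1.353 = cos²(30.7°)/cos²(61.1°) ≈ 3.17.

3.17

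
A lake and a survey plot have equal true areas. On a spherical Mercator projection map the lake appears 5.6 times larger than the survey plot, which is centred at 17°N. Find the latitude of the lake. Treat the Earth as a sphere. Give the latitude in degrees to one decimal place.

66.2°

Mercator areal scale is sec²φ, so apparent-area ratio = sec²φ₁ / sec²φ₂ = cos²φ₂ / cos²φ₁.
cos²φ₂ / cos²φ₁ = 5.6  ⇒  cos φ₁ = cos 17° / √5.6 = 0.9563/2.366 = 0.4041.
φ₁ = arccos(0.4041) ≈ 66.2°.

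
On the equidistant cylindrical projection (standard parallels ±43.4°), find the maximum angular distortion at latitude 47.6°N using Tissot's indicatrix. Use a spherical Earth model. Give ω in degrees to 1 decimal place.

With standard parallel φ₀ = 43.4°, the equirectangular projection gives x = Rλ cos φ₀, y = Rφ, so h = 1 and k = cos 43.4° / cos φ.
At 47.6°: h = 1.000, k = 1.078; principal scales a = 1.078, b = 1.000.
sin(ω/2) = (a − b)/(a + b) = 0.07752/2.078 = 0.03731, so ω = 2 arcsin(0.03731) ≈ 4.3°.

4.3°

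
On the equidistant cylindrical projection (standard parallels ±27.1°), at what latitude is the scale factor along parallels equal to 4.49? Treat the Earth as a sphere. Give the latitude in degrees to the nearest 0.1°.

The equidistant cylindrical projection with φ₀ = 27.1° has h = 1 (meridians true) and k = cos φ₀ / cos φ along parallels.
k = cos φ₀ / cos φ = 4.49  ⇒  cos φ = cos 27.1° / 4.49 = 0.1983.
φ = arccos(0.1983) ≈ 78.6°.

78.6°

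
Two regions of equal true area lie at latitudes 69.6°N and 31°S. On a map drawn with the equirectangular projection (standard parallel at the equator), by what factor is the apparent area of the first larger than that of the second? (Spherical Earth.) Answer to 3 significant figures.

For the equirectangular projection with φ₀ = 0 (plate carrée), h = 1 along meridians and k = sec φ along parallels.
Areal scale at 69.6°: h·k = 1.000 × 2.869 = 2.869.
Areal scale at 31°: h·k = 1.000 × 1.167 = 1.167.
Ratio = 2.869/1.167 ≈ 2.46.

2.46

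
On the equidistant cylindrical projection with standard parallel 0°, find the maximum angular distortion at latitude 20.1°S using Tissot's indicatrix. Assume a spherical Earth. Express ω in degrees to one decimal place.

3.6°

In the plate carrée (x = Rλ, y = Rφ), meridians are true-scale (h = 1) and parallels are stretched by k = sec φ.
At 20.1°: h = 1.000, k = 1.065; principal scales a = 1.065, b = 1.000.
sin(ω/2) = (a − b)/(a + b) = 0.06486/2.065 = 0.03141, so ω = 2 arcsin(0.03141) ≈ 3.6°.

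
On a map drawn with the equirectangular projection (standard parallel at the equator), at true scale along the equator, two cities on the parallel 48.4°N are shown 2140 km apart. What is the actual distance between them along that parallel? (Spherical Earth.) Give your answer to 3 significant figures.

For the equirectangular projection with φ₀ = 0 (plate carrée), h = 1 along meridians and k = sec φ along parallels.
Along the parallel at 48.4°, map distances are exaggerated by k = sec 48.4° = 1.506.
True distance = 2140 / 1.506 = 2140 × cos 48.4° ≈ 1420 km.

1420 km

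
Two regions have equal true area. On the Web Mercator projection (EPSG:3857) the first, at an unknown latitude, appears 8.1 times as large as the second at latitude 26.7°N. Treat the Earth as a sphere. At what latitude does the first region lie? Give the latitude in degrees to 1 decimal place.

On Mercator, (apparent₁)/(apparent₂) = sec²φ₁ / sec²φ₂ when true areas are equal.
cos²φ₂ / cos²φ₁ = 8.1  ⇒  cos φ₁ = cos 26.7° / √8.1 = 0.8934/2.846 = 0.3139.
φ₁ = arccos(0.3139) ≈ 71.7°.

71.7°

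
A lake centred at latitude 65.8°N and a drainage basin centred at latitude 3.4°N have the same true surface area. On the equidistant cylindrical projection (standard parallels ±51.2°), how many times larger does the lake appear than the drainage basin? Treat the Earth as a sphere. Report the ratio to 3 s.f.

2.44

In the equirectangular projection with standard parallel φ₀ = 51.2° (x = Rλ cos φ₀, y = Rφ), meridians are true-scale (h = 1) and the parallel scale is k = cos φ₀ / cos φ.
Areal scale at 65.8°: h·k = 1.000 × 1.529 = 1.529.
Areal scale at 3.4°: h·k = 1.000 × 0.6277 = 0.6277.
Ratio = 1.529/0.6277 ≈ 2.44.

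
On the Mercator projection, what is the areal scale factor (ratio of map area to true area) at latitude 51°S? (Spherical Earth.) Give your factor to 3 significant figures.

2.52

Mercator is conformal, so the point scale is isotropic: h = k = sec φ = 1/cos φ.
Areal scale = k² = sec²φ = 1/cos²(51°) = 1/0.6293² = 2.525.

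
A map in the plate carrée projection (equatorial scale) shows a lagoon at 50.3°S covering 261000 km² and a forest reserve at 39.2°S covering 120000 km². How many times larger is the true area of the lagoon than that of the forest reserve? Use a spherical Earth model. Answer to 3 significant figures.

Plate carrée has h = 1 and k = sec φ, giving areal scale sec φ; true area = (apparent area) · cos φ.
True area of lagoon: 261000 × cos(50.3°) = 261000 × 0.6388 = 166700 km².
True area of forest reserve: 120000 × cos(39.2°) = 120000 × 0.7749 = 92990 km².
Ratio = 166700 / 92990 ≈ 1.79.

1.79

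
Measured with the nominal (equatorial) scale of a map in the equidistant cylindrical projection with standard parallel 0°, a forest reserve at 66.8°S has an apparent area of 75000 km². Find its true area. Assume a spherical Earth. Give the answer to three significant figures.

29500 km²

For the equirectangular projection with φ₀ = 0 (plate carrée), h = 1 along meridians and k = sec φ along parallels.
Areal scale = h·k = 1 × sec φ; at 66.8°, h = 1.000, k = 2.538, so h·k = 2.538.
True area = apparent / (areal scale) = 75000 / 2.538 ≈ 29500 km².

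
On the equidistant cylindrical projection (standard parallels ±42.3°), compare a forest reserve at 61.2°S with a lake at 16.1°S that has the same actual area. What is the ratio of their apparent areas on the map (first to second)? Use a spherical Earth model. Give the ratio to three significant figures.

With standard parallel φ₀ = 42.3°, the equirectangular projection gives x = Rλ cos φ₀, y = Rφ, so h = 1 and k = cos 42.3° / cos φ.
Areal scale at 61.2°: h·k = 1.000 × 1.535 = 1.535.
Areal scale at 16.1°: h·k = 1.000 × 0.7698 = 0.7698.
Ratio = 1.535/0.7698 ≈ 1.99.

1.99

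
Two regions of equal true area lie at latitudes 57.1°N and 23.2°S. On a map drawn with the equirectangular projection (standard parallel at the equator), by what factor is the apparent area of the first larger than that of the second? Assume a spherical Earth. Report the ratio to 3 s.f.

For the equirectangular projection with φ₀ = 0 (plate carrée), h = 1 along meridians and k = sec φ along parallels.
Areal scale at 57.1°: h·k = 1.000 × 1.841 = 1.841.
Areal scale at 23.2°: h·k = 1.000 × 1.088 = 1.088.
Ratio = 1.841/1.088 ≈ 1.69.

1.69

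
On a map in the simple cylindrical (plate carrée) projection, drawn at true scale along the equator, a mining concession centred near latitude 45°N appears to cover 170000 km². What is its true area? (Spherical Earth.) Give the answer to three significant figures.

Plate carrée maps x = Rλ, y = Rφ. The meridian scale is h = 1 and the parallel scale is k = 1/cos φ = sec φ.
Areal scale = h·k = 1 × sec φ; at 45°, h = 1.000, k = 1.414, so h·k = 1.414.
True area = apparent / (areal scale) = 170000 / 1.414 ≈ 120000 km².

120000 km²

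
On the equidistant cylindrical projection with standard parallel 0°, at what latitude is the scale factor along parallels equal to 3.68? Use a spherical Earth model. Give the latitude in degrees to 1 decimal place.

74.2°

Plate carrée: h = 1, k = sec φ along parallels.
sec φ = 3.68  ⇒  cos φ = 0.2717  ⇒  φ ≈ 74.2°.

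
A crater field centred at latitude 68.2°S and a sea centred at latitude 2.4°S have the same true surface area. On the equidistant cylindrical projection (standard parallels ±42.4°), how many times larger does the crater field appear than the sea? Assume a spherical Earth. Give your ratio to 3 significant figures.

The equidistant cylindrical projection with φ₀ = 42.4° has h = 1 (meridians true) and k = cos φ₀ / cos φ along parallels.
Areal scale at 68.2°: h·k = 1.000 × 1.988 = 1.988.
Areal scale at 2.4°: h·k = 1.000 × 0.7391 = 0.7391.
Ratio = 1.988/0.7391 ≈ 2.69.

2.69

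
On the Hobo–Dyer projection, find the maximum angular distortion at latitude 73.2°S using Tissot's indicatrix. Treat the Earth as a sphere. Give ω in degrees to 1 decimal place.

99.9°

Hobo–Dyer is a cylindrical equal-area projection with standard parallels at ±37.5°. For cylindrical equal-area with standard parallel φ₀, h = cos φ / cos φ₀ and k = cos φ₀ / cos φ, so h·k = 1.
At 73.2°: h = 0.3643, k = 2.745; principal scales a = 2.745, b = 0.3643.
sin(ω/2) = (a − b)/(a + b) = 2.381/3.109 = 0.7657, so ω = 2 arcsin(0.7657) ≈ 99.9°.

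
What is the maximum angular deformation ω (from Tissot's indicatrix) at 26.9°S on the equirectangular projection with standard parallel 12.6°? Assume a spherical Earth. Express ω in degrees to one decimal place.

5.2°

In the equirectangular projection with standard parallel φ₀ = 12.6° (x = Rλ cos φ₀, y = Rφ), meridians are true-scale (h = 1) and the parallel scale is k = cos φ₀ / cos φ.
At 26.9°: h = 1.000, k = 1.094; principal scales a = 1.094, b = 1.000.
sin(ω/2) = (a − b)/(a + b) = 0.09433/2.094 = 0.04504, so ω = 2 arcsin(0.04504) ≈ 5.2°.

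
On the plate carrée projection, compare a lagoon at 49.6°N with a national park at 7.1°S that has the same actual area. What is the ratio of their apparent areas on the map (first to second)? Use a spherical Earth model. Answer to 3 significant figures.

In the plate carrée (x = Rλ, y = Rφ), meridians are true-scale (h = 1) and parallels are stretched by k = sec φ.
Areal scale at 49.6°: h·k = 1.000 × 1.543 = 1.543.
Areal scale at 7.1°: h·k = 1.000 × 1.008 = 1.008.
Ratio = 1.543/1.008 ≈ 1.53.

1.53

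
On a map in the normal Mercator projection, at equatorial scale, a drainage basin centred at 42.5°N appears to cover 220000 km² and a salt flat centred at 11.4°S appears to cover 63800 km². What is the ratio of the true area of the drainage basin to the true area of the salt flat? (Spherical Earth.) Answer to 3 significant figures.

1.95

On Mercator the areal scale is sec²φ, so true area = apparent × cos²φ.
True area of drainage basin: 220000 × cos²(42.5°) = 220000 × 0.5436 = 119600 km².
True area of salt flat: 63800 × cos²(11.4°) = 63800 × 0.9609 = 61310 km².
Ratio = 119600 / 61310 ≈ 1.95.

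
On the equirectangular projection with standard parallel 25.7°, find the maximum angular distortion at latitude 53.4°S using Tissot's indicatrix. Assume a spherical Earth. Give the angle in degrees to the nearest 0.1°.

23.5°

In the equirectangular projection with standard parallel φ₀ = 25.7° (x = Rλ cos φ₀, y = Rφ), meridians are true-scale (h = 1) and the parallel scale is k = cos φ₀ / cos φ.
At 53.4°: h = 1.000, k = 1.511; principal scales a = 1.511, b = 1.000.
sin(ω/2) = (a − b)/(a + b) = 0.5113/2.511 = 0.2036, so ω = 2 arcsin(0.2036) ≈ 23.5°.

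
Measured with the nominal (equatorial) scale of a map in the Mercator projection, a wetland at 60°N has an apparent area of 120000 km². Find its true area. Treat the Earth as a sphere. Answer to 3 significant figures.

30000 km²

For Mercator, h = k = sec φ (a conformal cylindrical projection has a single point scale, 1/cos φ).
Areal scale = k² = sec²φ = 1/cos²(60°) = 1/0.5000² = 4.000.
True area = apparent / (areal scale) = 120000 / 4.000 ≈ 30000 km².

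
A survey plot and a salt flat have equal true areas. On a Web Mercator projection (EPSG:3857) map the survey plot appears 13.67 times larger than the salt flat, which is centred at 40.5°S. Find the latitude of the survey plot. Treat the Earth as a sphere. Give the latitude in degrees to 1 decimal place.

For equal true areas on Mercator, apparent areas scale as sec²φ, so the ratio is cos²φ₂ / cos²φ₁.
cos²φ₂ / cos²φ₁ = 13.67  ⇒  cos φ₁ = cos 40.5° / √13.67 = 0.7604/3.697 = 0.2057.
φ₁ = arccos(0.2057) ≈ 78.1°.

78.1°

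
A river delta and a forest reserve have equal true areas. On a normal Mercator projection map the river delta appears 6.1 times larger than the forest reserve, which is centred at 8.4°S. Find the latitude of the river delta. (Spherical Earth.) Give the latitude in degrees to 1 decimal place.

On Mercator, (apparent₁)/(apparent₂) = sec²φ₁ / sec²φ₂ when true areas are equal.
cos²φ₂ / cos²φ₁ = 6.1  ⇒  cos φ₁ = cos 8.4° / √6.1 = 0.9893/2.470 = 0.4005.
φ₁ = arccos(0.4005) ≈ 66.4°.

66.4°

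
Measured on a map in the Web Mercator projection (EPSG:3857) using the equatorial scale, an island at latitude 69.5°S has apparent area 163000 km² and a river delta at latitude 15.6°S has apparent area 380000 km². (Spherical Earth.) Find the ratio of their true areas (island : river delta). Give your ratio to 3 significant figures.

On Mercator the areal scale is sec²φ, so true area = apparent × cos²φ.
True area of island: 163000 × cos²(69.5°) = 163000 × 0.1226 = 19990 km².
True area of river delta: 380000 × cos²(15.6°) = 380000 × 0.9277 = 352500 km².
Ratio = 19990 / 352500 ≈ 0.0567.

0.0567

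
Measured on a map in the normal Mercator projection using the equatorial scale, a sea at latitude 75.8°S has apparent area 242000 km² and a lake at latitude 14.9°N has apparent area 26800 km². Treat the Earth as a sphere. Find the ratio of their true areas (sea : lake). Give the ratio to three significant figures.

0.582

Since Mercator area scale is 1/cos²φ, the true area equals the apparent area multiplied by cos²φ.
True area of sea: 242000 × cos²(75.8°) = 242000 × 0.06018 = 14560 km².
True area of lake: 26800 × cos²(14.9°) = 26800 × 0.9339 = 25030 km².
Ratio = 14560 / 25030 ≈ 0.582.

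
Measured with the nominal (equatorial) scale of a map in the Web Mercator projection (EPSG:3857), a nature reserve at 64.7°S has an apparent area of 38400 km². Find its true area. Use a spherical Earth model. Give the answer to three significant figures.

Mercator is conformal, so the point scale is isotropic: h = k = sec φ = 1/cos φ.
Areal scale = k² = sec²φ = 1/cos²(64.7°) = 1/0.4274² = 5.475.
True area = apparent / (areal scale) = 38400 / 5.475 ≈ 7010 km².

7010 km²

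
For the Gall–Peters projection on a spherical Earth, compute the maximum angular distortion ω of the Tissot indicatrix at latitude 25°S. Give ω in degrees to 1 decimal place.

28.2°

Gall–Peters is a cylindrical equal-area projection with standard parallels at ±45°. For cylindrical equal-area with standard parallel φ₀, h = cos φ / cos φ₀ and k = cos φ₀ / cos φ, so h·k = 1.
At 25°: h = 1.282, k = 0.7802; principal scales a = 1.282, b = 0.7802.
sin(ω/2) = (a − b)/(a + b) = 0.5015/2.062 = 0.2432, so ω = 2 arcsin(0.2432) ≈ 28.2°.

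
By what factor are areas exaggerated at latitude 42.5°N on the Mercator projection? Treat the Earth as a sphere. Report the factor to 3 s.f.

1.84

Mercator is conformal, so the point scale is isotropic: h = k = sec φ = 1/cos φ.
Areal scale = k² = sec²φ = 1/cos²(42.5°) = 1/0.7373² = 1.840.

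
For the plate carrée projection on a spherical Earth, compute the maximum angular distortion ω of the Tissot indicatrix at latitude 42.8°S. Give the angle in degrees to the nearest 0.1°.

17.7°

For the equirectangular projection with φ₀ = 0 (plate carrée), h = 1 along meridians and k = sec φ along parallels.
At 42.8°: h = 1.000, k = 1.363; principal scales a = 1.363, b = 1.000.
sin(ω/2) = (a − b)/(a + b) = 0.3629/2.363 = 0.1536, so ω = 2 arcsin(0.1536) ≈ 17.7°.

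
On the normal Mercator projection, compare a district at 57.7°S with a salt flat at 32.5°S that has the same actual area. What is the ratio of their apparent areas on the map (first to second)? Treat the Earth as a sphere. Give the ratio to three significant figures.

2.49

On Mercator, area is exaggerated by sec²φ = 1/cos²φ.
At 57.7°: sec²(57.7°) = 1/0.5344² = 3.502.
At 32.5°: sec²(32.5°) = 1/0.8434² = 1.406.
Ratio = 3.502/1.406 = cos²(32.5°)/cos²(57.7°) ≈ 2.49.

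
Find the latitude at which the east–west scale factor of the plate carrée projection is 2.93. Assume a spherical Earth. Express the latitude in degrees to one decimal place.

Plate carrée: h = 1, k = sec φ along parallels.
sec φ = 2.93  ⇒  cos φ = 0.3413  ⇒  φ ≈ 70.0°.

70.0°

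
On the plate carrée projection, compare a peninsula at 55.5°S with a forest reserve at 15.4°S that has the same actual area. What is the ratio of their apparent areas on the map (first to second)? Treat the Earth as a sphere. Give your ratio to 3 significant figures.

1.70

In the plate carrée (x = Rλ, y = Rφ), meridians are true-scale (h = 1) and parallels are stretched by k = sec φ.
Areal scale at 55.5°: h·k = 1.000 × 1.766 = 1.766.
Areal scale at 15.4°: h·k = 1.000 × 1.037 = 1.037.
Ratio = 1.766/1.037 ≈ 1.70.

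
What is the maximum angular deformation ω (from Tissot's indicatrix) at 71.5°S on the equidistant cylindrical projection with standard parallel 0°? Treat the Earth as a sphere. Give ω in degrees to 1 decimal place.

For the equirectangular projection with φ₀ = 0 (plate carrée), h = 1 along meridians and k = sec φ along parallels.
At 71.5°: h = 1.000, k = 3.152; principal scales a = 3.152, b = 1.000.
sin(ω/2) = (a − b)/(a + b) = 2.152/4.152 = 0.5183, so ω = 2 arcsin(0.5183) ≈ 62.4°.

62.4°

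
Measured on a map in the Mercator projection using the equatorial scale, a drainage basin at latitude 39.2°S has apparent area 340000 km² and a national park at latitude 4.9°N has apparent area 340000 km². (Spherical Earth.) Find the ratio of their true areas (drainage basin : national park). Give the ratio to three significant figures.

On Mercator the areal scale is sec²φ, so true area = apparent × cos²φ.
True area of drainage basin: 340000 × cos²(39.2°) = 340000 × 0.6005 = 204200 km².
True area of national park: 340000 × cos²(4.9°) = 340000 × 0.9927 = 337500 km².
Ratio = 204200 / 337500 ≈ 0.605.

0.605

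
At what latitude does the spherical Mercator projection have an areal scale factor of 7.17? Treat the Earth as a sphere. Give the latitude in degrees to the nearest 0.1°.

68.1°

Mercator areal scale is sec²φ.
sec²φ = 7.17  ⇒  cos²φ = 0.1395  ⇒  cos φ = 0.3735.
φ = arccos(0.3735) ≈ 68.1°.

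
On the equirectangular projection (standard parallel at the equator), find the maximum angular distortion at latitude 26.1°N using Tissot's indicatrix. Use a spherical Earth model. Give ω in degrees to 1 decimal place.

6.2°

For the equirectangular projection with φ₀ = 0 (plate carrée), h = 1 along meridians and k = sec φ along parallels.
At 26.1°: h = 1.000, k = 1.114; principal scales a = 1.114, b = 1.000.
sin(ω/2) = (a − b)/(a + b) = 0.1136/2.114 = 0.05373, so ω = 2 arcsin(0.05373) ≈ 6.2°.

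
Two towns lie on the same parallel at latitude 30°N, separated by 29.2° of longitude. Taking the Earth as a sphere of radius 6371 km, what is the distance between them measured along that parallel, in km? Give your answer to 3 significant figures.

2810 km

Arc length along a parallel = R cos φ · Δλ (with Δλ in radians).
= 6371 × cos 30° × (29.2° × π/180) = 6371 × 0.8660 × 0.5096 ≈ 2810 km.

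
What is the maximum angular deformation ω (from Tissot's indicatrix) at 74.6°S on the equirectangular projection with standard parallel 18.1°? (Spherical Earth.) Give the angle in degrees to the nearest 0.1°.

68.6°

With standard parallel φ₀ = 18.1°, the equirectangular projection gives x = Rλ cos φ₀, y = Rφ, so h = 1 and k = cos 18.1° / cos φ.
At 74.6°: h = 1.000, k = 3.579; principal scales a = 3.579, b = 1.000.
sin(ω/2) = (a − b)/(a + b) = 2.579/4.579 = 0.5633, so ω = 2 arcsin(0.5633) ≈ 68.6°.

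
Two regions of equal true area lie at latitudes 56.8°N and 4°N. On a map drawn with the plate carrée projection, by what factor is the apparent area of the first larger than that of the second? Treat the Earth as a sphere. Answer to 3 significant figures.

1.82

In the plate carrée (x = Rλ, y = Rφ), meridians are true-scale (h = 1) and parallels are stretched by k = sec φ.
Areal scale at 56.8°: h·k = 1.000 × 1.826 = 1.826.
Areal scale at 4°: h·k = 1.000 × 1.002 = 1.002.
Ratio = 1.826/1.002 ≈ 1.82.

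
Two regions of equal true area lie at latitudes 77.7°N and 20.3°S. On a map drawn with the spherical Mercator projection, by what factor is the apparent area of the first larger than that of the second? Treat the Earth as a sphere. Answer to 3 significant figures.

On Mercator, area is exaggerated by sec²φ = 1/cos²φ.
At 77.7°: sec²(77.7°) = 1/0.2130² = 22.04.
At 20.3°: sec²(20.3°) = 1/0.9379² = 1.137.
Ratio = 22.04/1.137 = cos²(20.3°)/cos²(77.7°) ≈ 19.4.

19.4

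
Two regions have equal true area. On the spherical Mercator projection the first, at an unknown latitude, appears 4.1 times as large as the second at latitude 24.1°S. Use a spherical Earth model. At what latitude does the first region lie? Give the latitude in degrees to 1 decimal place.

63.2°

Mercator areal scale is sec²φ, so apparent-area ratio = sec²φ₁ / sec²φ₂ = cos²φ₂ / cos²φ₁.
cos²φ₂ / cos²φ₁ = 4.1  ⇒  cos φ₁ = cos 24.1° / √4.1 = 0.9128/2.025 = 0.4508.
φ₁ = arccos(0.4508) ≈ 63.2°.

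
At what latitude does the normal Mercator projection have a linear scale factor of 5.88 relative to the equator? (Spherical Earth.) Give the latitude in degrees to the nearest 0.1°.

Mercator scale is k = sec φ = 1/cos φ.
1/cos φ = 5.88  ⇒  cos φ = 0.1701  ⇒  φ = arccos(0.1701) ≈ 80.2°.

80.2°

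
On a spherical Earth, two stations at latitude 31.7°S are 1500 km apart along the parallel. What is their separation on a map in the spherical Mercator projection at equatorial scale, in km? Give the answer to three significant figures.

1760 km

Mercator is conformal, so the point scale is isotropic: h = k = sec φ = 1/cos φ.
Along the parallel, k = sec 31.7° = 1/0.8508 = 1.175.
Map distance = 1500 × 1.175 ≈ 1760 km.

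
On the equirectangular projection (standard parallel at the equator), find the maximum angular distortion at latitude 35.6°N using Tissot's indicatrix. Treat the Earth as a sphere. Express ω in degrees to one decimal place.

11.8°

For the equirectangular projection with φ₀ = 0 (plate carrée), h = 1 along meridians and k = sec φ along parallels.
At 35.6°: h = 1.000, k = 1.230; principal scales a = 1.230, b = 1.000.
sin(ω/2) = (a − b)/(a + b) = 0.2299/2.230 = 0.1031, so ω = 2 arcsin(0.1031) ≈ 11.8°.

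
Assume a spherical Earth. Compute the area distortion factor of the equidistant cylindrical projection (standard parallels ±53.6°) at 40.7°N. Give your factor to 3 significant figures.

0.783

With standard parallel φ₀ = 53.6°, the equirectangular projection gives x = Rλ cos φ₀, y = Rφ, so h = 1 and k = cos 53.6° / cos φ.
Areal scale = h·k = 1 × cos φ₀ / cos φ; at 40.7°, h = 1.000, k = 0.7827, so h·k = 0.7827.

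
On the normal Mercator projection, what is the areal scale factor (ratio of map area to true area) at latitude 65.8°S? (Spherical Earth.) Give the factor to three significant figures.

5.95

For Mercator, h = k = sec φ (a conformal cylindrical projection has a single point scale, 1/cos φ).
Areal scale = k² = sec²φ = 1/cos²(65.8°) = 1/0.4099² = 5.951.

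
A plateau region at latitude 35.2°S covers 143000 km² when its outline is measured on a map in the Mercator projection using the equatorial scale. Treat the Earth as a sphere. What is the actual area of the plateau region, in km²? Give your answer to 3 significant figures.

95500 km²

Mercator is conformal, so the point scale is isotropic: h = k = sec φ = 1/cos φ.
Areal scale = k² = sec²φ = 1/cos²(35.2°) = 1/0.8171² = 1.498.
True area = apparent / (areal scale) = 143000 / 1.498 ≈ 95500 km².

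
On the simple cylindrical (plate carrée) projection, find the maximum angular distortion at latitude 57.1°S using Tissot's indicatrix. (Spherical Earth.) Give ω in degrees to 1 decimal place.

34.4°

Plate carrée maps x = Rλ, y = Rφ. The meridian scale is h = 1 and the parallel scale is k = 1/cos φ = sec φ.
At 57.1°: h = 1.000, k = 1.841; principal scales a = 1.841, b = 1.000.
sin(ω/2) = (a − b)/(a + b) = 0.8410/2.841 = 0.2960, so ω = 2 arcsin(0.2960) ≈ 34.4°.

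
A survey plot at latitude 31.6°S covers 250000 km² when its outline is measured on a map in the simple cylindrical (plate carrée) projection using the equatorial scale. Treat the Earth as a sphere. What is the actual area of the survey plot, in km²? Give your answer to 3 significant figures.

In the plate carrée (x = Rλ, y = Rφ), meridians are true-scale (h = 1) and parallels are stretched by k = sec φ.
Areal scale = h·k = 1 × sec φ; at 31.6°, h = 1.000, k = 1.174, so h·k = 1.174.
True area = apparent / (areal scale) = 250000 / 1.174 ≈ 213000 km².

213000 km²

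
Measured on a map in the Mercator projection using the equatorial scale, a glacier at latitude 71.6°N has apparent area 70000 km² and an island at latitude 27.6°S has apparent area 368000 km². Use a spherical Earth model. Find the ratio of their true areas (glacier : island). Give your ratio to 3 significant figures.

Since Mercator area scale is 1/cos²φ, the true area equals the apparent area multiplied by cos²φ.
True area of glacier: 70000 × cos²(71.6°) = 70000 × 0.09963 = 6974 km².
True area of island: 368000 × cos²(27.6°) = 368000 × 0.7854 = 289000 km².
Ratio = 6974 / 289000 ≈ 0.0241.

0.0241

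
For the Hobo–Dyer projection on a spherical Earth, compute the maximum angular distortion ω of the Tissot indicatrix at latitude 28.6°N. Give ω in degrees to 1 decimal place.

11.6°

The Hobo–Dyer projection is cylindrical equal-area with φ₀ = 37.5°. For cylindrical equal-area with standard parallel φ₀, h = cos φ / cos φ₀ and k = cos φ₀ / cos φ, so h·k = 1.
At 28.6°: h = 1.107, k = 0.9036; principal scales a = 1.107, b = 0.9036.
sin(ω/2) = (a − b)/(a + b) = 0.2031/2.010 = 0.1010, so ω = 2 arcsin(0.1010) ≈ 11.6°.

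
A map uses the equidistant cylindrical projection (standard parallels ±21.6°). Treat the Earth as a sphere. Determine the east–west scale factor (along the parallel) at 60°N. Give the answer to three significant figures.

With standard parallel φ₀ = 21.6°, the equirectangular projection gives x = Rλ cos φ₀, y = Rφ, so h = 1 and k = cos 21.6° / cos φ.
k = cos 21.6° / cos 60° = 0.9298/0.5000 = 1.860.

1.86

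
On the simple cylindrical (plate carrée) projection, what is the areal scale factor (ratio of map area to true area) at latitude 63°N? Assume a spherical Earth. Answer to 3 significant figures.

For the equirectangular projection with φ₀ = 0 (plate carrée), h = 1 along meridians and k = sec φ along parallels.
Areal scale = h·k = 1 × sec φ; at 63°, h = 1.000, k = 2.203, so h·k = 2.203.

2.20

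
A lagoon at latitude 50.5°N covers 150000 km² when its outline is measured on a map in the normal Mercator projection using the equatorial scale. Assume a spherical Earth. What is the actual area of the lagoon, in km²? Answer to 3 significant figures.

60700 km²

The Mercator projection is conformal; its linear scale factor is the same in every direction and equals sec φ = 1/cos φ.
Areal scale = k² = sec²φ = 1/cos²(50.5°) = 1/0.6361² = 2.472.
True area = apparent / (areal scale) = 150000 / 2.472 ≈ 60700 km².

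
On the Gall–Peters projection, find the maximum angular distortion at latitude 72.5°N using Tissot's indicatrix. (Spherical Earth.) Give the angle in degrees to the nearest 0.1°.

87.8°

Gall–Peters is a cylindrical equal-area projection with standard parallels at ±45°. A cylindrical equal-area projection with standard parallel φ₀ has meridian scale h = cos φ / cos φ₀ and parallel scale k = cos φ₀ / cos φ (so areas are preserved, h·k = 1).
At 72.5°: h = 0.4253, k = 2.351; principal scales a = 2.351, b = 0.4253.
sin(ω/2) = (a − b)/(a + b) = 1.926/2.777 = 0.6937, so ω = 2 arcsin(0.6937) ≈ 87.8°.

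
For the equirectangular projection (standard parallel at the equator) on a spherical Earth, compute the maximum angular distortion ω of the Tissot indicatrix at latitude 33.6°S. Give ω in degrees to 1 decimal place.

10.5°

Plate carrée maps x = Rλ, y = Rφ. The meridian scale is h = 1 and the parallel scale is k = 1/cos φ = sec φ.
At 33.6°: h = 1.000, k = 1.201; principal scales a = 1.201, b = 1.000.
sin(ω/2) = (a − b)/(a + b) = 0.2006/2.201 = 0.09115, so ω = 2 arcsin(0.09115) ≈ 10.5°.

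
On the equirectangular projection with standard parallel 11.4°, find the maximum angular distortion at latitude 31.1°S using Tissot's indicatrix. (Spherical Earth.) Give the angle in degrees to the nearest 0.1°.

In the equirectangular projection with standard parallel φ₀ = 11.4° (x = Rλ cos φ₀, y = Rφ), meridians are true-scale (h = 1) and the parallel scale is k = cos φ₀ / cos φ.
At 31.1°: h = 1.000, k = 1.145; principal scales a = 1.145, b = 1.000.
sin(ω/2) = (a − b)/(a + b) = 0.1448/2.145 = 0.06752, so ω = 2 arcsin(0.06752) ≈ 7.7°.

7.7°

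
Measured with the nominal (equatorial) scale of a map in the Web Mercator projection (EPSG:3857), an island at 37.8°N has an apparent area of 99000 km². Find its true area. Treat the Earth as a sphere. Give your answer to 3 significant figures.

The Mercator projection is conformal; its linear scale factor is the same in every direction and equals sec φ = 1/cos φ.
Areal scale = k² = sec²φ = 1/cos²(37.8°) = 1/0.7902² = 1.602.
True area = apparent / (areal scale) = 99000 / 1.602 ≈ 61800 km².

61800 km²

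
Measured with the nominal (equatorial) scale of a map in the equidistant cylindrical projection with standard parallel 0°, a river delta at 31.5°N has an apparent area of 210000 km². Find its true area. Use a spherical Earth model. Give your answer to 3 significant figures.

179000 km²

For the equirectangular projection with φ₀ = 0 (plate carrée), h = 1 along meridians and k = sec φ along parallels.
Areal scale = h·k = 1 × sec φ; at 31.5°, h = 1.000, k = 1.173, so h·k = 1.173.
True area = apparent / (areal scale) = 210000 / 1.173 ≈ 179000 km².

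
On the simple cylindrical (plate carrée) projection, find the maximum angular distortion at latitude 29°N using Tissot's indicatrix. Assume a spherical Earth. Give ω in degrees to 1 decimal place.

For the equirectangular projection with φ₀ = 0 (plate carrée), h = 1 along meridians and k = sec φ along parallels.
At 29°: h = 1.000, k = 1.143; principal scales a = 1.143, b = 1.000.
sin(ω/2) = (a − b)/(a + b) = 0.1434/2.143 = 0.06688, so ω = 2 arcsin(0.06688) ≈ 7.7°.

7.7°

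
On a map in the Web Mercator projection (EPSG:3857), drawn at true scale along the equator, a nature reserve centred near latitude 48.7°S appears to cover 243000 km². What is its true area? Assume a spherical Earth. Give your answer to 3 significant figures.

106000 km²

Mercator is conformal, so the point scale is isotropic: h = k = sec φ = 1/cos φ.
Areal scale = k² = sec²φ = 1/cos²(48.7°) = 1/0.6600² = 2.296.
True area = apparent / (areal scale) = 243000 / 2.296 ≈ 106000 km².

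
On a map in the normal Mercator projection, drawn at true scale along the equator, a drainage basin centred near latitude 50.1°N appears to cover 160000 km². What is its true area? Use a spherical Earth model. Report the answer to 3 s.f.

65800 km²

The Mercator projection is conformal; its linear scale factor is the same in every direction and equals sec φ = 1/cos φ.
Areal scale = k² = sec²φ = 1/cos²(50.1°) = 1/0.6414² = 2.430.
True area = apparent / (areal scale) = 160000 / 2.430 ≈ 65800 km².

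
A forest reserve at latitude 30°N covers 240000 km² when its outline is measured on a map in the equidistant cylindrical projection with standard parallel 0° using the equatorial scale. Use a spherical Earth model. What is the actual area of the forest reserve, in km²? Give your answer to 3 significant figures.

In the plate carrée (x = Rλ, y = Rφ), meridians are true-scale (h = 1) and parallels are stretched by k = sec φ.
Areal scale = h·k = 1 × sec φ; at 30°, h = 1.000, k = 1.155, so h·k = 1.155.
True area = apparent / (areal scale) = 240000 / 1.155 ≈ 208000 km².

208000 km²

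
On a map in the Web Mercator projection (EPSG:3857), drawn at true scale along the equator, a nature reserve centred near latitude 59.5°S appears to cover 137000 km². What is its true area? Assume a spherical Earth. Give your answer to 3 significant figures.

Mercator is conformal, so the point scale is isotropic: h = k = sec φ = 1/cos φ.
Areal scale = k² = sec²φ = 1/cos²(59.5°) = 1/0.5075² = 3.882.
True area = apparent / (areal scale) = 137000 / 3.882 ≈ 35300 km².

35300 km²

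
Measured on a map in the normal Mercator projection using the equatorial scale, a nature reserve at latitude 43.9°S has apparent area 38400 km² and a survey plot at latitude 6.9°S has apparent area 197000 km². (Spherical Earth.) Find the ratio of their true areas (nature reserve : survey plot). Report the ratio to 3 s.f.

0.103

Mercator's areal exaggeration is sec²φ; hence true area = (apparent area) · cos²φ.
True area of nature reserve: 38400 × cos²(43.9°) = 38400 × 0.5192 = 19940 km².
True area of survey plot: 197000 × cos²(6.9°) = 197000 × 0.9856 = 194200 km².
Ratio = 19940 / 194200 ≈ 0.103.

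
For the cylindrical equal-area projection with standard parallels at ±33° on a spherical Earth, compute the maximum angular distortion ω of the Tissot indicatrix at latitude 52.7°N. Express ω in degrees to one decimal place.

36.6°

For cylindrical equal-area with standard parallel φ₀, h = cos φ / cos φ₀ and k = cos φ₀ / cos φ, so h·k = 1.
At 52.7°: h = 0.7226, k = 1.384; principal scales a = 1.384, b = 0.7226.
sin(ω/2) = (a − b)/(a + b) = 0.6614/2.107 = 0.3140, so ω = 2 arcsin(0.3140) ≈ 36.6°.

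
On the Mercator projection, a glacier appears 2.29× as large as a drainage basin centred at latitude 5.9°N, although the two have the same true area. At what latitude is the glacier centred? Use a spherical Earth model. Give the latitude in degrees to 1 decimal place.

48.9°

On Mercator, (apparent₁)/(apparent₂) = sec²φ₁ / sec²φ₂ when true areas are equal.
cos²φ₂ / cos²φ₁ = 2.29  ⇒  cos φ₁ = cos 5.9° / √2.29 = 0.9947/1.513 = 0.6573.
φ₁ = arccos(0.6573) ≈ 48.9°.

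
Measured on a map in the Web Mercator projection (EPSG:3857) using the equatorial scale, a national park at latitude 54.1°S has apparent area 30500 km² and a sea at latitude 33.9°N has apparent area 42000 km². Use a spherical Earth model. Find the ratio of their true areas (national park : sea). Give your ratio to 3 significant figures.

Since Mercator area scale is 1/cos²φ, the true area equals the apparent area multiplied by cos²φ.
True area of national park: 30500 × cos²(54.1°) = 30500 × 0.3438 = 10490 km².
True area of sea: 42000 × cos²(33.9°) = 42000 × 0.6889 = 28930 km².
Ratio = 10490 / 28930 ≈ 0.362.

0.362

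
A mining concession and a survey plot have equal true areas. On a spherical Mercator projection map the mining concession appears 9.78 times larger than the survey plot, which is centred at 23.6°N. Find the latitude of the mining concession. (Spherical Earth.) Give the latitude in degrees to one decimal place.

73.0°

For equal true areas on Mercator, apparent areas scale as sec²φ, so the ratio is cos²φ₂ / cos²φ₁.
cos²φ₂ / cos²φ₁ = 9.78  ⇒  cos φ₁ = cos 23.6° / √9.78 = 0.9164/3.127 = 0.2930.
φ₁ = arccos(0.2930) ≈ 73.0°.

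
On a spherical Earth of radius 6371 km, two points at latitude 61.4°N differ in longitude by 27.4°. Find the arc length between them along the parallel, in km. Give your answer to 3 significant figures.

Arc length along a parallel = R cos φ · Δλ (with Δλ in radians).
= 6371 × cos 61.4° × (27.4° × π/180) = 6371 × 0.4787 × 0.4782 ≈ 1460 km.

1460 km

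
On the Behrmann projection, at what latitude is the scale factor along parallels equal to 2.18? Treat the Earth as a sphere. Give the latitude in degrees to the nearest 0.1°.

Behrmann is a cylindrical equal-area projection with standard parallels at ±30°. For cylindrical equal-area with standard parallel φ₀, h = cos φ / cos φ₀ and k = cos φ₀ / cos φ, so h·k = 1.
k = cos φ₀ / cos φ = 2.18  ⇒  cos φ = cos 30° / 2.18 = 0.3973.
φ = arccos(0.3973) ≈ 66.6°.

66.6°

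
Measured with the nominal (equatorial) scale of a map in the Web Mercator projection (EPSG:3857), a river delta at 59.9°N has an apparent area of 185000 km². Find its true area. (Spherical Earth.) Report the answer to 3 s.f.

The Mercator projection is conformal; its linear scale factor is the same in every direction and equals sec φ = 1/cos φ.
Areal scale = k² = sec²φ = 1/cos²(59.9°) = 1/0.5015² = 3.976.
True area = apparent / (areal scale) = 185000 / 3.976 ≈ 46500 km².

46500 km²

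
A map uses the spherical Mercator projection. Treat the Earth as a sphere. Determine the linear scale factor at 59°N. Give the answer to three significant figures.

The Mercator projection is conformal; its linear scale factor is the same in every direction and equals sec φ = 1/cos φ.
k = 1/cos 59° = 1/0.5150 = 1.942.

1.94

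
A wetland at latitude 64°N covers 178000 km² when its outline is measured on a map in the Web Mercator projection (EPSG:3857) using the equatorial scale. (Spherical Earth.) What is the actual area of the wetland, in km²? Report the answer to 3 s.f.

The Mercator projection is conformal; its linear scale factor is the same in every direction and equals sec φ = 1/cos φ.
Areal scale = k² = sec²φ = 1/cos²(64°) = 1/0.4384² = 5.204.
True area = apparent / (areal scale) = 178000 / 5.204 ≈ 34200 km².

34200 km²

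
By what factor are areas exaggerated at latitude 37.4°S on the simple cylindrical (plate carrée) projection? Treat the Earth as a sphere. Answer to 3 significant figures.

For the equirectangular projection with φ₀ = 0 (plate carrée), h = 1 along meridians and k = sec φ along parallels.
Areal scale = h·k = 1 × sec φ; at 37.4°, h = 1.000, k = 1.259, so h·k = 1.259.

1.26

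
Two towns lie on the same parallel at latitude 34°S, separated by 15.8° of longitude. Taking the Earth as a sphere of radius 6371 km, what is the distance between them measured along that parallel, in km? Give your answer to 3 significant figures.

Arc length along a parallel = R cos φ · Δλ (with Δλ in radians).
= 6371 × cos 34° × (15.8° × π/180) = 6371 × 0.8290 × 0.2758 ≈ 1460 km.

1460 km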